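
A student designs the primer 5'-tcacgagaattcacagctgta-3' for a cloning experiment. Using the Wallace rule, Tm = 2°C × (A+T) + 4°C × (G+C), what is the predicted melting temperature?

Base counts: T=5, G=4, C=5, A=7
A+T = 12, G+C = 9
Tm = 2(12) + 4(9) = 24 + 36 = 60°C

60°C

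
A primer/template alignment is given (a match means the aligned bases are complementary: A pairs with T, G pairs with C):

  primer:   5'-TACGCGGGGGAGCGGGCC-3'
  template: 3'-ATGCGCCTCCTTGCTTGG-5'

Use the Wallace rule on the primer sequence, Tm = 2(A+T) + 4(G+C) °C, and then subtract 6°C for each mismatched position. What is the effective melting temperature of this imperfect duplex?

Primer base counts: A=2, T=1, G=10, C=5 → A+T=3, G+C=15
Perfect-match Tm = 2(3) + 4(15) = 6 + 60 = 66°C
Mismatches (positions where the bases are not complementary): 4 (at positions 8, 12, 15, 16)
Effective Tm = 66 − 4×6 = 66 − 24 = 42°C

42°C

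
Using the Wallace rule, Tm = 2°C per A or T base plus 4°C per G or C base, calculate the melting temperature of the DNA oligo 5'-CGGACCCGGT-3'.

Scanning the sequence gives G=4, A=1, C=4, T=1.
A+T = 2, G+C = 8
Tm = 4·8 + 2·2 = 32 + 4 = 36°C

36°C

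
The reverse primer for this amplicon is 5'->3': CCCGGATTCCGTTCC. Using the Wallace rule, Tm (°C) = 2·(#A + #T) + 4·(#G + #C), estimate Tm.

50°C

C=7, G=3, T=4, A=1
A+T = 5, G+C = 10
Tm = 4·10 + 2·5 = 40 + 10 = 50°C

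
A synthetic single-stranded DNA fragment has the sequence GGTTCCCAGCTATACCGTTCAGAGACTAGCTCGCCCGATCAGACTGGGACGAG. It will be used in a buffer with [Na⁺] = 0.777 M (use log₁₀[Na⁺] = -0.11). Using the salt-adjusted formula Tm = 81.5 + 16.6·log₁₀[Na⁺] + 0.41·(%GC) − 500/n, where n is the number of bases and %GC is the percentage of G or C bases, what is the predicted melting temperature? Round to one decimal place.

94.2°C

Length n = 53. Counting bases: A=12, C=16, G=15, T=10
G+C = 31, so %GC = 31/53 × 100 = 58.491%
Salt term: 16.6 × (-0.11) = -1.826
GC term: 0.41 × 58.491 = 23.981; length term: −500/53 = −9.434
Tm = 81.5 + (-1.826) + 23.981 − 9.434 = 94.221 → 94.2°C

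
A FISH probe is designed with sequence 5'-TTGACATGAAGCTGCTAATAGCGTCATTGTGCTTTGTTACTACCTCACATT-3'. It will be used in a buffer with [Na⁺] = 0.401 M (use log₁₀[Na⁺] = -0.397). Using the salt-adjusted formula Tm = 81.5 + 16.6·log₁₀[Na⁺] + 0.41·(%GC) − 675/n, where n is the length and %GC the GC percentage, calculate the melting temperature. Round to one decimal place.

77.8°C

Length n = 51. Scanning the sequence gives A=12, G=9, T=19, C=11.
G+C = 20, so %GC = 20/51 × 100 = 39.216%
Salt term: 16.6 × (-0.397) = -6.59
GC term: 0.41 × 39.216 = 16.079; length term: −675/51 = −13.235
Tm = 81.5 + (-6.59) + 16.079 − 13.235 = 77.754 → 77.8°C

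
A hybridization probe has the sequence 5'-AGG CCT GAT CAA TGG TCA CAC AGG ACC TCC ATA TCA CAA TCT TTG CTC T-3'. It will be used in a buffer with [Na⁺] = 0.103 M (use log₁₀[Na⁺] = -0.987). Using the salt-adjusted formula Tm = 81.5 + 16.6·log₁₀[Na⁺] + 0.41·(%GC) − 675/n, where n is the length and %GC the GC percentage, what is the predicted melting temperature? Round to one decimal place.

Length n = 49. Base counts: A=13, T=13, G=8, C=15
G+C = 23, so %GC = 23/49 × 100 = 46.939%
Salt term: 16.6 × (-0.987) = -16.384
GC term: 0.41 × 46.939 = 19.245; length term: −675/49 = −13.776
Tm = 81.5 + (-16.384) + 19.245 − 13.776 = 70.585 → 70.6°C

70.6°C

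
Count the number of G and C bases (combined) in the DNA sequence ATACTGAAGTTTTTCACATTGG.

7

Counting bases: T=9, G=4, C=3, A=6
G+C = 4 + 3 = 7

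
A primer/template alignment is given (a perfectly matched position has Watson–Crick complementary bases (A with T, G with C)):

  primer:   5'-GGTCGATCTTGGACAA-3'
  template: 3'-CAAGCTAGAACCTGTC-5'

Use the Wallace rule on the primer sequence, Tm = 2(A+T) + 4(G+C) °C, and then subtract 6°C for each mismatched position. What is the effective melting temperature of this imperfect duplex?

Primer base counts: A=4, T=4, G=5, C=3 → A+T=8, G+C=8
Perfect-match Tm = 2(8) + 4(8) = 16 + 32 = 48°C
Mismatches (positions where the bases are not complementary): 2 (at positions 2, 16)
Effective Tm = 48 − 2×6 = 48 − 12 = 36°C

36°C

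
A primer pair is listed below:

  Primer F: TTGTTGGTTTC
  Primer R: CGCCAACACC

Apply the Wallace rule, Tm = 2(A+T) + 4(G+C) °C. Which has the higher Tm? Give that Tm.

Primer F: A+T=7, G+C=4 → Tm = 2(7)+4(4) = 30°C
Primer R: A+T=3, G+C=7 → Tm = 2(3)+4(7) = 34°C
30°C vs 34°C → primer R is higher.

Primer R, 34°C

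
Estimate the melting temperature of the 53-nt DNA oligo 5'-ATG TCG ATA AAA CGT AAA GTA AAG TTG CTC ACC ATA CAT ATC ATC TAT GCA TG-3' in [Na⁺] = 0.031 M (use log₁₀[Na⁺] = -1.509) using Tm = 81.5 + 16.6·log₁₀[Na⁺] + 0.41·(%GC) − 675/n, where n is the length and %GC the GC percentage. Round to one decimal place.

57.6°C

Length n = 53. Scanning the sequence gives A=20, G=8, T=15, C=10.
G+C = 18, so %GC = 18/53 × 100 = 33.962%
Salt term: 16.6 × (-1.509) = -25.049
GC term: 0.41 × 33.962 = 13.924; length term: −675/53 = −12.736
Tm = 81.5 + (-25.049) + 13.924 − 12.736 = 57.639 → 57.6°C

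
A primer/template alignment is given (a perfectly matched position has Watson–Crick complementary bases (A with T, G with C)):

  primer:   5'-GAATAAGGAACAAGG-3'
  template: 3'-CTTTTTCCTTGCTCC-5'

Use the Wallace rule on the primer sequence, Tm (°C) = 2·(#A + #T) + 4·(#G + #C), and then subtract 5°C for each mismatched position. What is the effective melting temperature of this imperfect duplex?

32°C

Primer base counts: A=8, T=1, G=5, C=1 → A+T=9, G+C=6
Perfect-match Tm = 2(9) + 4(6) = 18 + 24 = 42°C
Mismatches (positions where the bases are not complementary): 2 (at positions 4, 12)
Effective Tm = 42 − 2×5 = 42 − 10 = 32°C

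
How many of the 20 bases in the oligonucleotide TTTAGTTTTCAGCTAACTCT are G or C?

6

Base counts: C=4, A=4, T=10, G=2
Total G or C: 2 + 4 = 6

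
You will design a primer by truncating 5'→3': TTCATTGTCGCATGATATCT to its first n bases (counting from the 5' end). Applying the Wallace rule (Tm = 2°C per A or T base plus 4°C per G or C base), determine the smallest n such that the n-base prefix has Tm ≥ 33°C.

First 11 bases: TTCATTGTCGC → Tm = 32°C (< 33°C)
First 12 bases: TTCATTGTCGCA → Tm = 34°C (≥ 33°C)
Since every base adds ≥2°C, Tm only increases with n, so the threshold is first crossed at n = 12.

n = 12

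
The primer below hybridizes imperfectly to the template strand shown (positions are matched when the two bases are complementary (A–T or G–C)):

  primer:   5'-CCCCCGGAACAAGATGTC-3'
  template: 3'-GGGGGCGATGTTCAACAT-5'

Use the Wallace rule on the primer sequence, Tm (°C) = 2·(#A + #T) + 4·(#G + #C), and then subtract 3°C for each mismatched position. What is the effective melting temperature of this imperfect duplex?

Primer base counts: A=5, T=2, G=4, C=7 → A+T=7, G+C=11
Perfect-match Tm = 2(7) + 4(11) = 14 + 44 = 58°C
Mismatches (positions where the bases are not complementary): 4 (at positions 7, 8, 14, 18)
Effective Tm = 58 − 4×3 = 58 − 12 = 46°C

46°C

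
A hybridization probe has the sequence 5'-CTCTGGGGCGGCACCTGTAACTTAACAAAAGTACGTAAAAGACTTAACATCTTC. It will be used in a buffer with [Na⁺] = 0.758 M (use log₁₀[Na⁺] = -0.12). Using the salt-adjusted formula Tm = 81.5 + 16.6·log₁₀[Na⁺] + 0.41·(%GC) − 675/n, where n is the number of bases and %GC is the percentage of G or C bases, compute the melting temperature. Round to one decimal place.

84.5°C

Length n = 54. Counting bases: C=13, T=13, A=18, G=10
G+C = 23, so %GC = 23/54 × 100 = 42.593%
Salt term: 16.6 × (-0.12) = -1.992
GC term: 0.41 × 42.593 = 17.463; length term: −675/54 = −12.5
Tm = 81.5 + (-1.992) + 17.463 − 12.5 = 84.471 → 84.5°C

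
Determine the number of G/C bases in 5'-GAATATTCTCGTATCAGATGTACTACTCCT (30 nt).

Counting bases: T=11, C=7, A=8, G=4
Total G or C: 4 + 7 = 11

11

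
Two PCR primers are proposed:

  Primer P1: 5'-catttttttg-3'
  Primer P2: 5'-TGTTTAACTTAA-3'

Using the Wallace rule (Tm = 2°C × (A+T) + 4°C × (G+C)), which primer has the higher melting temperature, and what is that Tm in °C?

Primer P2, 28°C

Primer P1: A+T=8, G+C=2 → Tm = 2(8)+4(2) = 24°C
Primer P2: A+T=10, G+C=2 → Tm = 2(10)+4(2) = 28°C
24°C vs 28°C → primer P2 is higher.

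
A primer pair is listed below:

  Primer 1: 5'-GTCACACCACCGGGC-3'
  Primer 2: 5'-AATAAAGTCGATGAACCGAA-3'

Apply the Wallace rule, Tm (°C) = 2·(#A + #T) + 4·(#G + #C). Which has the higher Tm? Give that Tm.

Primer 2, 54°C

Primer 1: A+T=4, G+C=11 → Tm = 2(4)+4(11) = 52°C
Primer 2: A+T=13, G+C=7 → Tm = 2(13)+4(7) = 54°C
52°C vs 54°C → primer 2 is higher.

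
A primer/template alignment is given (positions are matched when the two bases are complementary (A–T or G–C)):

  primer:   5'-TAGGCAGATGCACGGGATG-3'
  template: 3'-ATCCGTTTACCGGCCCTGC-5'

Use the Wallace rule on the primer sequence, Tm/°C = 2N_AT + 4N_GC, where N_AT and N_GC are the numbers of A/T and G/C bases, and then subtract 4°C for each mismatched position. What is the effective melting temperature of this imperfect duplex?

Primer base counts: A=5, T=3, G=8, C=3 → A+T=8, G+C=11
Perfect-match Tm = 2(8) + 4(11) = 16 + 44 = 60°C
Mismatches (positions where the bases are not complementary): 4 (at positions 7, 11, 12, 18)
Effective Tm = 60 − 4×4 = 60 − 16 = 44°C

44°C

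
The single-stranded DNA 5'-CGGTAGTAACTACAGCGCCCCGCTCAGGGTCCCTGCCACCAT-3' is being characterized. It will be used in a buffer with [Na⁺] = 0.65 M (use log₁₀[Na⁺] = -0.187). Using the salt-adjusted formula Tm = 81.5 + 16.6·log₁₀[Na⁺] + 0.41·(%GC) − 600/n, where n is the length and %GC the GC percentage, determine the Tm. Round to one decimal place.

90.5°C

Length n = 42. C=17, A=8, T=7, G=10
G+C = 27, so %GC = 27/42 × 100 = 64.286%
Salt term: 16.6 × (-0.187) = -3.104
GC term: 0.41 × 64.286 = 26.357; length term: −600/42 = −14.286
Tm = 81.5 + (-3.104) + 26.357 − 14.286 = 90.467 → 90.5°C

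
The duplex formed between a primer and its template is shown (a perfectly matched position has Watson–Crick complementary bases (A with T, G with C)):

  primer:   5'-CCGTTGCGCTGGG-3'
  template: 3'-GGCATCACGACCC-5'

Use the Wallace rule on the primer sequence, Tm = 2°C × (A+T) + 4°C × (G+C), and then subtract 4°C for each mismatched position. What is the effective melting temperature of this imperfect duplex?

38°C

Primer base counts: A=0, T=3, G=6, C=4 → A+T=3, G+C=10
Perfect-match Tm = 2(3) + 4(10) = 6 + 40 = 46°C
Mismatches (positions where the bases are not complementary): 2 (at positions 5, 7)
Effective Tm = 46 − 2×4 = 46 − 8 = 38°C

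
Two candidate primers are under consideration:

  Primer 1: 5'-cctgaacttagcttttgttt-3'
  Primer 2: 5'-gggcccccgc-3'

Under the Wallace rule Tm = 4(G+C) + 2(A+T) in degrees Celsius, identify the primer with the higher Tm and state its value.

Primer 1, 54°C

Primer 1: A+T=13, G+C=7 → Tm = 2(13)+4(7) = 54°C
Primer 2: A+T=0, G+C=10 → Tm = 2(0)+4(10) = 40°C
54°C vs 40°C → primer 1 is higher.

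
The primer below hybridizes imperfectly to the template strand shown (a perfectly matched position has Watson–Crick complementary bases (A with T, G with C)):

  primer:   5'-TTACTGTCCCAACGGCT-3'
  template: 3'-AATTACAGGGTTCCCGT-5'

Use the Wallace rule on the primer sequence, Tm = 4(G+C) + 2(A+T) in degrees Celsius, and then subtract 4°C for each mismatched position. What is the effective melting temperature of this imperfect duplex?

40°C

Primer base counts: A=3, T=5, G=3, C=6 → A+T=8, G+C=9
Perfect-match Tm = 2(8) + 4(9) = 16 + 36 = 52°C
Mismatches (positions where the bases are not complementary): 3 (at positions 4, 13, 17)
Effective Tm = 52 − 3×4 = 52 − 12 = 40°C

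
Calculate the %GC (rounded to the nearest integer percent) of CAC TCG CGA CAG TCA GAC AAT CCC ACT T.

Base counts: G=4, C=11, A=8, T=5
G+C = 4 + 11 = 15 out of 28 bases
%GC = 15/28 × 100 = 53.57% ≈ 54%

54%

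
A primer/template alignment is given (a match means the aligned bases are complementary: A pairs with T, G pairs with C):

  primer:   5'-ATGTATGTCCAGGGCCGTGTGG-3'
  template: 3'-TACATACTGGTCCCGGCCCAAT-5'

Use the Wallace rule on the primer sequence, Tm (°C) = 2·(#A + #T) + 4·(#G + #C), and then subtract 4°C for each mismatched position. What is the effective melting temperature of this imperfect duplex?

Primer base counts: A=3, T=6, G=9, C=4 → A+T=9, G+C=13
Perfect-match Tm = 2(9) + 4(13) = 18 + 52 = 70°C
Mismatches (positions where the bases are not complementary): 4 (at positions 8, 18, 21, 22)
Effective Tm = 70 − 4×4 = 70 − 16 = 54°C

54°C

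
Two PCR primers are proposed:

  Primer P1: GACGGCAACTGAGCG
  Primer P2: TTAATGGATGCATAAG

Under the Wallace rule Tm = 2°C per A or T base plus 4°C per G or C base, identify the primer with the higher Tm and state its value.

Primer P1, 50°C

Primer P1: A+T=5, G+C=10 → Tm = 2(5)+4(10) = 50°C
Primer P2: A+T=11, G+C=5 → Tm = 2(11)+4(5) = 42°C
50°C vs 42°C → primer P1 is higher.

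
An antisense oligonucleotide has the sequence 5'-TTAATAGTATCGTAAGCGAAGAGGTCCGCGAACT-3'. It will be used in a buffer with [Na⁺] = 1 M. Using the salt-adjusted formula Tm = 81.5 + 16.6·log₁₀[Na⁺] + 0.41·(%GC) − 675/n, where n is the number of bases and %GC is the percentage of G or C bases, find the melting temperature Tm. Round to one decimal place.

79.7°C

Length n = 34. Scanning the sequence gives T=8, G=9, A=11, C=6.
G+C = 15, so %GC = 15/34 × 100 = 44.118%
Salt term: 16.6 × (0) = 0
GC term: 0.41 × 44.118 = 18.088; length term: −675/34 = −19.853
Tm = 81.5 + (0) + 18.088 − 19.853 = 79.735 → 79.7°C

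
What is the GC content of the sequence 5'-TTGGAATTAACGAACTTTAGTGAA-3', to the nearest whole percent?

29%

Scanning the sequence gives T=8, A=9, G=5, C=2.
G+C = 5 + 2 = 7 out of 24 bases
%GC = 7/24 × 100 = 29.17% ≈ 29%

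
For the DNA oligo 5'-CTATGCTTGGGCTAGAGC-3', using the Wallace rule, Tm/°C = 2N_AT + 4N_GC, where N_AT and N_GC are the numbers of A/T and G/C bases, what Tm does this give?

56°C

Base counts: T=5, C=4, A=3, G=6
A+T = 8, G+C = 10
Tm = 2×8 + 4×10 = 56°C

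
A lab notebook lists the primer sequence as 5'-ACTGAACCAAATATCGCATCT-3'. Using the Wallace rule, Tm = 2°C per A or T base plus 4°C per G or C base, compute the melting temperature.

Scanning the sequence gives G=2, A=8, T=5, C=6.
So N_AT = 13 and N_GC = 8.
Tm = 2×13 + 4×8 = 58°C

58°C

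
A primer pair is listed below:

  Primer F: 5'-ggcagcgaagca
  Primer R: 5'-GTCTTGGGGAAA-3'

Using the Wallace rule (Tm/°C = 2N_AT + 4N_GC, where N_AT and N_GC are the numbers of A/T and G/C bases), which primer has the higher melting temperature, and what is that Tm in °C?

Primer F, 40°C

Primer F: A+T=4, G+C=8 → Tm = 2(4)+4(8) = 40°C
Primer R: A+T=6, G+C=6 → Tm = 2(6)+4(6) = 36°C
40°C vs 36°C → primer F is higher.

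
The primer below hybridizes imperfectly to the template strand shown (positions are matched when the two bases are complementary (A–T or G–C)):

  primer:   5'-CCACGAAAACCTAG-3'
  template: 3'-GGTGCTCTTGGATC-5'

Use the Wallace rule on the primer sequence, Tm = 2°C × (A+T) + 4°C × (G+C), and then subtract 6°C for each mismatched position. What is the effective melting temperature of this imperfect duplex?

36°C

Primer base counts: A=6, T=1, G=2, C=5 → A+T=7, G+C=7
Perfect-match Tm = 2(7) + 4(7) = 14 + 28 = 42°C
Mismatches (positions where the bases are not complementary): 1 (at position 7)
Effective Tm = 42 − 1×6 = 42 − 6 = 36°C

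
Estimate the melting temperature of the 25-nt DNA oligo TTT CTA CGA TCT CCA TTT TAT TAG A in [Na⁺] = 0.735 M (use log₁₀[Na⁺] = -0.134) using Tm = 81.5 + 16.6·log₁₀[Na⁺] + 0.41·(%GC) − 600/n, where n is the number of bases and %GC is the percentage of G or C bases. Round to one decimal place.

66.8°C

Length n = 25. G=2, C=5, T=12, A=6
G+C = 7, so %GC = 7/25 × 100 = 28%
Salt term: 16.6 × (-0.134) = -2.224
GC term: 0.41 × 28 = 11.48; length term: −600/25 = −24
Tm = 81.5 + (-2.224) + 11.48 − 24 = 66.756 → 66.8°C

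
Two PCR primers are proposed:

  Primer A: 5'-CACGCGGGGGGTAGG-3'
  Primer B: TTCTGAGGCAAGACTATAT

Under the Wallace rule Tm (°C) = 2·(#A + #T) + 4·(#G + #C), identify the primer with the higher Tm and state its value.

Primer A, 54°C

Primer A: A+T=3, G+C=12 → Tm = 2(3)+4(12) = 54°C
Primer B: A+T=12, G+C=7 → Tm = 2(12)+4(7) = 52°C
54°C vs 52°C → primer A is higher.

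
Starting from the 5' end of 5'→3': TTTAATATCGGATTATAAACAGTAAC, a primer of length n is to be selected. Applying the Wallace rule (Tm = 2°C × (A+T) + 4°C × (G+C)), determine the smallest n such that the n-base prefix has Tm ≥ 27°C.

First 10 bases: TTTAATATCG → Tm = 24°C (< 27°C)
First 11 bases: TTTAATATCGG → Tm = 28°C (≥ 27°C)
Since every base adds ≥2°C, Tm only increases with n, so the threshold is first crossed at n = 11.

n = 11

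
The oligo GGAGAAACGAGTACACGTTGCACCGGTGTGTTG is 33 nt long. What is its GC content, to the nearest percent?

Base counts: C=6, A=8, G=12, T=7
G+C = 12 + 6 = 18 out of 33 bases
%GC = 18/33 × 100 = 54.55% ≈ 55%

55%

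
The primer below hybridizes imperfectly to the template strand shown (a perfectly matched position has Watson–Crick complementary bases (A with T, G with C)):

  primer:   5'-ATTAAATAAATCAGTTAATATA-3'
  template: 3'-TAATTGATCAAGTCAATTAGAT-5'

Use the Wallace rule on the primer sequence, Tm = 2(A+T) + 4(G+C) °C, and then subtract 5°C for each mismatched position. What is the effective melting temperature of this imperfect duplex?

28°C

Primer base counts: A=12, T=8, G=1, C=1 → A+T=20, G+C=2
Perfect-match Tm = 2(20) + 4(2) = 40 + 8 = 48°C
Mismatches (positions where the bases are not complementary): 4 (at positions 6, 9, 10, 20)
Effective Tm = 48 − 4×5 = 48 − 20 = 28°C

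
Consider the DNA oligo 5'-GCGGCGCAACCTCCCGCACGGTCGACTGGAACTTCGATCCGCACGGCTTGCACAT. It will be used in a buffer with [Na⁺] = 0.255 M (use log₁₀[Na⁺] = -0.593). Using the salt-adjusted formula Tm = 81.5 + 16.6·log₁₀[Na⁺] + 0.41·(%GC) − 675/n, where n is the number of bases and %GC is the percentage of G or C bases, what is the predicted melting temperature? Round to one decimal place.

Length n = 55. Scanning the sequence gives T=9, C=21, A=10, G=15.
G+C = 36, so %GC = 36/55 × 100 = 65.455%
Salt term: 16.6 × (-0.593) = -9.844
GC term: 0.41 × 65.455 = 26.837; length term: −675/55 = −12.273
Tm = 81.5 + (-9.844) + 26.837 − 12.273 = 86.22 → 86.2°C

86.2°C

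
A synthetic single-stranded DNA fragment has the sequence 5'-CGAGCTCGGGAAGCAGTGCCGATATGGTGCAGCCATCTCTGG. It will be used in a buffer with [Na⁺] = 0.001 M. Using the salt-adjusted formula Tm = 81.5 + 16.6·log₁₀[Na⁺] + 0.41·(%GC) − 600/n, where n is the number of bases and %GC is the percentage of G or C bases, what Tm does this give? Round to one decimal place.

42.8°C

Length n = 42. A=8, C=11, T=8, G=15
G+C = 26, so %GC = 26/42 × 100 = 61.905%
Salt term: 16.6 × (-3) = -49.8
GC term: 0.41 × 61.905 = 25.381; length term: −600/42 = −14.286
Tm = 81.5 + (-49.8) + 25.381 − 14.286 = 42.795 → 42.8°C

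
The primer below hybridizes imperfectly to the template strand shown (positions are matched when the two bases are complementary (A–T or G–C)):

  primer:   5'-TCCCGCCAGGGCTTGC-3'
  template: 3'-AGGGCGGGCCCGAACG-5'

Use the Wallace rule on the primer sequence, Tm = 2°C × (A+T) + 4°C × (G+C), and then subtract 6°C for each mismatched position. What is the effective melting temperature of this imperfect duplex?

Primer base counts: A=1, T=3, G=5, C=7 → A+T=4, G+C=12
Perfect-match Tm = 2(4) + 4(12) = 8 + 48 = 56°C
Mismatches (positions where the bases are not complementary): 1 (at position 8)
Effective Tm = 56 − 1×6 = 56 − 6 = 50°C

50°C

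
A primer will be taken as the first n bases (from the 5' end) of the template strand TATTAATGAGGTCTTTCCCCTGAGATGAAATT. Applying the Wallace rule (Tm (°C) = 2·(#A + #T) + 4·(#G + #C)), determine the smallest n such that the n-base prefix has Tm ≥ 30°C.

n = 12

First 11 bases: TATTAATGAGG → Tm = 28°C (< 30°C)
First 12 bases: TATTAATGAGGT → Tm = 30°C (≥ 30°C)
Since every base adds ≥2°C, Tm only increases with n, so the threshold is first crossed at n = 12.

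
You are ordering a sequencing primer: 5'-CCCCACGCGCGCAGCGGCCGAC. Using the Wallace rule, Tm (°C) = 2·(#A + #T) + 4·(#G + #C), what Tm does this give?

82°C

A=3, G=7, C=12, T=0
A+T = 3, G+C = 19
Tm = 2(3) + 4(19) = 6 + 76 = 82°C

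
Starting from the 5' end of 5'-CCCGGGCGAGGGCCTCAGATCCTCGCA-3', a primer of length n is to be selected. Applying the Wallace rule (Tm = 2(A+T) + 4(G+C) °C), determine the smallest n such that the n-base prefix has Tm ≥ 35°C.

First 9 bases: CCCGGGCGA → Tm = 34°C (< 35°C)
First 10 bases: CCCGGGCGAG → Tm = 38°C (≥ 35°C)
Since every base adds ≥2°C, Tm only increases with n, so the threshold is first crossed at n = 10.

n = 10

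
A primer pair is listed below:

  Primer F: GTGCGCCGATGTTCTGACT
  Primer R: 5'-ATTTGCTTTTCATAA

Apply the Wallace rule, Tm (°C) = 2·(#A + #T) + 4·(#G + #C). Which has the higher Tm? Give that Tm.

Primer F, 60°C

Primer F: A+T=8, G+C=11 → Tm = 2(8)+4(11) = 60°C
Primer R: A+T=12, G+C=3 → Tm = 2(12)+4(3) = 36°C
60°C vs 36°C → primer F is higher.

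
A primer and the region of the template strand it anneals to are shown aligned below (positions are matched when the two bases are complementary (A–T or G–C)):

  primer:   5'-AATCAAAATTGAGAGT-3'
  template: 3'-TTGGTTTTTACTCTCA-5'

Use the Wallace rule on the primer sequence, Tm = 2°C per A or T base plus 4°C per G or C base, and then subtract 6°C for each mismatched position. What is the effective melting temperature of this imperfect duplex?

28°C

Primer base counts: A=8, T=4, G=3, C=1 → A+T=12, G+C=4
Perfect-match Tm = 2(12) + 4(4) = 24 + 16 = 40°C
Mismatches (positions where the bases are not complementary): 2 (at positions 3, 9)
Effective Tm = 40 − 2×6 = 40 − 12 = 28°C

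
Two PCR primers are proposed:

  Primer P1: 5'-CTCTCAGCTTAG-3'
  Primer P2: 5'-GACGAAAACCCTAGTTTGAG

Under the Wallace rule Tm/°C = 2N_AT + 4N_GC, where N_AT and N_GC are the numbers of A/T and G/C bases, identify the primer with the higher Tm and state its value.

Primer P2, 58°C

Primer P1: A+T=6, G+C=6 → Tm = 2(6)+4(6) = 36°C
Primer P2: A+T=11, G+C=9 → Tm = 2(11)+4(9) = 58°C
36°C vs 58°C → primer P2 is higher.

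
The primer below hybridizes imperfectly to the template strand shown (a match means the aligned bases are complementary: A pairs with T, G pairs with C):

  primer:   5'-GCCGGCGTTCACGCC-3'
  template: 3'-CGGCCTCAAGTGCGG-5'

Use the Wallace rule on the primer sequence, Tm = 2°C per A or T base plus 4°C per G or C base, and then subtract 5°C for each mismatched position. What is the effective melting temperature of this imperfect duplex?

49°C

Primer base counts: A=1, T=2, G=5, C=7 → A+T=3, G+C=12
Perfect-match Tm = 2(3) + 4(12) = 6 + 48 = 54°C
Mismatches (positions where the bases are not complementary): 1 (at position 6)
Effective Tm = 54 − 1×5 = 54 − 5 = 49°C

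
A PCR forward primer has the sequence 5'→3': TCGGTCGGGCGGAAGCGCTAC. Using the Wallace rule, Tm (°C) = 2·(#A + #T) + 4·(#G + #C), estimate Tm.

Counting bases: A=3, C=6, G=9, T=3
A+T = 6, G+C = 15
Tm = 2(6) + 4(15) = 12 + 60 = 72°C

72°C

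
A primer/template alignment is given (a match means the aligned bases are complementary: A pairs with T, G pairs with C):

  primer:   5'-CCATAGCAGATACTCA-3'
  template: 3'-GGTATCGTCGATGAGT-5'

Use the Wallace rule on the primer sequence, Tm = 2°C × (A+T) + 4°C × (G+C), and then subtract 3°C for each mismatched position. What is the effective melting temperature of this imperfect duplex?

43°C

Primer base counts: A=6, T=3, G=2, C=5 → A+T=9, G+C=7
Perfect-match Tm = 2(9) + 4(7) = 18 + 28 = 46°C
Mismatches (positions where the bases are not complementary): 1 (at position 10)
Effective Tm = 46 − 1×3 = 46 − 3 = 43°C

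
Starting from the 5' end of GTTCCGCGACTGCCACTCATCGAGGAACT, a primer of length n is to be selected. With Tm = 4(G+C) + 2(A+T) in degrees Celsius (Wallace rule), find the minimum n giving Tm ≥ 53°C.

First 15 bases: GTTCCGCGACTGCCA → Tm = 50°C (< 53°C)
First 16 bases: GTTCCGCGACTGCCAC → Tm = 54°C (≥ 53°C)
Each additional base adds 2°C (A/T) or 4°C (G/C), so Tm is non-decreasing in n; n = 16 is the first length to reach 53°C.

n = 16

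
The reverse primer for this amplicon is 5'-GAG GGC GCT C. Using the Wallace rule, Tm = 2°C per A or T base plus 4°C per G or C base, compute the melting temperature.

G=5, A=1, C=3, T=1
A+T = 2, G+C = 8
Tm = 4·8 + 2·2 = 32 + 4 = 36°C

36°C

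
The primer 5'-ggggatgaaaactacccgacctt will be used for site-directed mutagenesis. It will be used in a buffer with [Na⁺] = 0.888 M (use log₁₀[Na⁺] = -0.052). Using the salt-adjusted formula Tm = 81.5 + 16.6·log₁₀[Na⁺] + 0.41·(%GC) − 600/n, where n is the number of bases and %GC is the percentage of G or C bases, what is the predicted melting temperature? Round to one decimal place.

Length n = 23. Counting bases: T=4, C=6, G=6, A=7
G+C = 12, so %GC = 12/23 × 100 = 52.174%
Salt term: 16.6 × (-0.052) = -0.863
GC term: 0.41 × 52.174 = 21.391; length term: −600/23 = −26.087
Tm = 81.5 + (-0.863) + 21.391 − 26.087 = 75.941 → 75.9°C

75.9°C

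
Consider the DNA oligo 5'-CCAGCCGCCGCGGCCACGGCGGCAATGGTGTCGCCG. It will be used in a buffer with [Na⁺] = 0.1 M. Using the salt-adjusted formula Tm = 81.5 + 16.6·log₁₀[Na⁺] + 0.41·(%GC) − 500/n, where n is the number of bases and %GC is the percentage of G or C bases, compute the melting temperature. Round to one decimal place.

Length n = 36. A=4, T=3, C=15, G=14
G+C = 29, so %GC = 29/36 × 100 = 80.556%
Salt term: 16.6 × (-1) = -16.6
GC term: 0.41 × 80.556 = 33.028; length term: −500/36 = −13.889
Tm = 81.5 + (-16.6) + 33.028 − 13.889 = 84.039 → 84.0°C

84.0°C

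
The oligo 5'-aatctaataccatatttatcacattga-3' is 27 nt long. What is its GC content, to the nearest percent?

22%

Base counts: T=10, G=1, A=11, C=5
G+C = 1 + 5 = 6 out of 27 bases
%GC = 6/27 × 100 = 22.22% ≈ 22%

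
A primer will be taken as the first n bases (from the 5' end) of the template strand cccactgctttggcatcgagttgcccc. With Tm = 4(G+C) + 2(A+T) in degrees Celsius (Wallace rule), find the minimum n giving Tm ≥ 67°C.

n = 22

First 21 bases: CCCACTGCTTTGGCATCGAGT → Tm = 66°C (< 67°C)
First 22 bases: CCCACTGCTTTGGCATCGAGTT → Tm = 68°C (≥ 67°C)
Since every base adds ≥2°C, Tm only increases with n, so the threshold is first crossed at n = 22.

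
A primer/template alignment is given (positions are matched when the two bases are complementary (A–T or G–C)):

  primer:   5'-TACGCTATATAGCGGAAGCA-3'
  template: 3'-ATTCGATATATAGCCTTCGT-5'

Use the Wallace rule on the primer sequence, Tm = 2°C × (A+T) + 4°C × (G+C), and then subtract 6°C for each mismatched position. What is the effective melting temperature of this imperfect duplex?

Primer base counts: A=7, T=4, G=5, C=4 → A+T=11, G+C=9
Perfect-match Tm = 2(11) + 4(9) = 22 + 36 = 58°C
Mismatches (positions where the bases are not complementary): 2 (at positions 3, 12)
Effective Tm = 58 − 2×6 = 58 − 12 = 46°C

46°C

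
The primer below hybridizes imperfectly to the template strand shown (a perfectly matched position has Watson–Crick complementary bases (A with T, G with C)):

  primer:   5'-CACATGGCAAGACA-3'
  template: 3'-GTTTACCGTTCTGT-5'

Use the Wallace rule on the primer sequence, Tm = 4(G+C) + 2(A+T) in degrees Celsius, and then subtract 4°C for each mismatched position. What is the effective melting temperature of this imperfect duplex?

38°C

Primer base counts: A=6, T=1, G=3, C=4 → A+T=7, G+C=7
Perfect-match Tm = 2(7) + 4(7) = 14 + 28 = 42°C
Mismatches (positions where the bases are not complementary): 1 (at position 3)
Effective Tm = 42 − 1×4 = 42 − 4 = 38°C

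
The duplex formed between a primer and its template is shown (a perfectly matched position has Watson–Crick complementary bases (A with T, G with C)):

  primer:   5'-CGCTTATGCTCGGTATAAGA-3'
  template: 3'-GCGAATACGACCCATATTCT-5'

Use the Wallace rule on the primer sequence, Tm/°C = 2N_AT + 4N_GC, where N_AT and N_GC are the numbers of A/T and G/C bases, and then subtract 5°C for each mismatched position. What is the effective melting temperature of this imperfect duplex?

Primer base counts: A=5, T=6, G=5, C=4 → A+T=11, G+C=9
Perfect-match Tm = 2(11) + 4(9) = 22 + 36 = 58°C
Mismatches (positions where the bases are not complementary): 1 (at position 11)
Effective Tm = 58 − 1×5 = 58 − 5 = 53°C

53°C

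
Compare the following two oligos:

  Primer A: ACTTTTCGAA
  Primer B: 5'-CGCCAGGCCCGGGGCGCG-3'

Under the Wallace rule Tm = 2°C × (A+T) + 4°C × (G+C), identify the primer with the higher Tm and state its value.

Primer A: A+T=7, G+C=3 → Tm = 2(7)+4(3) = 26°C
Primer B: A+T=1, G+C=17 → Tm = 2(1)+4(17) = 70°C
26°C vs 70°C → primer B is higher.

Primer B, 70°C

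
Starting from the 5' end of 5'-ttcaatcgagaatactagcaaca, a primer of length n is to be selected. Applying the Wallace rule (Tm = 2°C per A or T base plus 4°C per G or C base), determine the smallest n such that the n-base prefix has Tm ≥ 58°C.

n = 22

First 21 bases: TTCAATCGAGAATACTAGCAA → Tm = 56°C (< 58°C)
First 22 bases: TTCAATCGAGAATACTAGCAAC → Tm = 60°C (≥ 58°C)
Since every base adds ≥2°C, Tm only increases with n, so the threshold is first crossed at n = 22.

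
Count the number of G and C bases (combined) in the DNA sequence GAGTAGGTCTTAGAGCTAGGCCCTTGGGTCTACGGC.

Scanning the sequence gives C=8, G=13, T=9, A=6.
G+C = 13 + 8 = 21

21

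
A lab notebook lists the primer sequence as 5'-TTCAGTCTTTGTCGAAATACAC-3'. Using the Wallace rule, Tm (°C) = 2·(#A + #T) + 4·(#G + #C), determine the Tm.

T=8, C=5, A=6, G=3
AT pairs contribute 14, GC pairs contribute 8.
Tm = 2×14 + 4×8 = 60°C

60°C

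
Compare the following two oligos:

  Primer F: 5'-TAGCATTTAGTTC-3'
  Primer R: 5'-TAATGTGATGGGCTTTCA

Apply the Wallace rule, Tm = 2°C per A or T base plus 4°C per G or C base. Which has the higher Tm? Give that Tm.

Primer R, 50°C

Primer F: A+T=9, G+C=4 → Tm = 2(9)+4(4) = 34°C
Primer R: A+T=11, G+C=7 → Tm = 2(11)+4(7) = 50°C
34°C vs 50°C → primer R is higher.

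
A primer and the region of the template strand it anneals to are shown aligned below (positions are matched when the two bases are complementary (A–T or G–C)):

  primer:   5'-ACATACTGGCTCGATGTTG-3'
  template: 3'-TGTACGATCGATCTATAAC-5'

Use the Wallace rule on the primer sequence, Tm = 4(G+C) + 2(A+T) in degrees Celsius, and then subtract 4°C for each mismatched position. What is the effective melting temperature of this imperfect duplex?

40°C

Primer base counts: A=4, T=6, G=5, C=4 → A+T=10, G+C=9
Perfect-match Tm = 2(10) + 4(9) = 20 + 36 = 56°C
Mismatches (positions where the bases are not complementary): 4 (at positions 5, 8, 12, 16)
Effective Tm = 56 − 4×4 = 56 − 16 = 40°C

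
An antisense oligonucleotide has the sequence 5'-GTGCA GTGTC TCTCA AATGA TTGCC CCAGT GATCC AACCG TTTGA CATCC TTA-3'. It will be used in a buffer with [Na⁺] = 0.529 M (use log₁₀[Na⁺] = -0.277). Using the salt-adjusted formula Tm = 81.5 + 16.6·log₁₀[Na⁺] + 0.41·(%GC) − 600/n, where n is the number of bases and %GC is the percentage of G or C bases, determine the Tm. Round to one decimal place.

84.9°C

Length n = 53. Base counts: A=12, T=16, C=15, G=10
G+C = 25, so %GC = 25/53 × 100 = 47.17%
Salt term: 16.6 × (-0.277) = -4.598
GC term: 0.41 × 47.17 = 19.34; length term: −600/53 = −11.321
Tm = 81.5 + (-4.598) + 19.34 − 11.321 = 84.921 → 84.9°C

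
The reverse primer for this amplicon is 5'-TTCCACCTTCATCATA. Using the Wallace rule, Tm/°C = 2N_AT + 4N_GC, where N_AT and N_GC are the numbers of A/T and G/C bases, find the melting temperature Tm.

44°C

Counting bases: G=0, T=6, C=6, A=4
A+T = 10, G+C = 6
Tm = 2(10) + 4(6) = 20 + 24 = 44°C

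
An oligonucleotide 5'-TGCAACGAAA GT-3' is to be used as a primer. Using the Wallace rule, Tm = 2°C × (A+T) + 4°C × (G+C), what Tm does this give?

T=2, A=5, C=2, G=3
AT pairs contribute 7, GC pairs contribute 5.
Tm = 2×7 + 4×5 = 34°C

34°C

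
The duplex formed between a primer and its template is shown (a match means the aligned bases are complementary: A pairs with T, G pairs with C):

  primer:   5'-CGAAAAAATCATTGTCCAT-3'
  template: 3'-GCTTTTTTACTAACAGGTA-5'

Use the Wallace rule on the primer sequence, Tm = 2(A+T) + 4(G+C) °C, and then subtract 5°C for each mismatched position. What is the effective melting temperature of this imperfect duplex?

Primer base counts: A=8, T=5, G=2, C=4 → A+T=13, G+C=6
Perfect-match Tm = 2(13) + 4(6) = 26 + 24 = 50°C
Mismatches (positions where the bases are not complementary): 1 (at position 10)
Effective Tm = 50 − 1×5 = 50 − 5 = 45°C

45°C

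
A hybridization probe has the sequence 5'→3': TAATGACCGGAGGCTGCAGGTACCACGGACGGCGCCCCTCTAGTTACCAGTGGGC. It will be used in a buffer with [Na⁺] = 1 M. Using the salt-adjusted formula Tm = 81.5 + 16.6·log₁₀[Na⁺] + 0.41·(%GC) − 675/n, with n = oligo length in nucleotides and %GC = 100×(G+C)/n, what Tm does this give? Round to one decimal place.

Length n = 55. G=18, A=11, C=17, T=9
G+C = 35, so %GC = 35/55 × 100 = 63.636%
Salt term: 16.6 × (0) = 0
GC term: 0.41 × 63.636 = 26.091; length term: −675/55 = −12.273
Tm = 81.5 + (0) + 26.091 − 12.273 = 95.318 → 95.3°C

95.3°C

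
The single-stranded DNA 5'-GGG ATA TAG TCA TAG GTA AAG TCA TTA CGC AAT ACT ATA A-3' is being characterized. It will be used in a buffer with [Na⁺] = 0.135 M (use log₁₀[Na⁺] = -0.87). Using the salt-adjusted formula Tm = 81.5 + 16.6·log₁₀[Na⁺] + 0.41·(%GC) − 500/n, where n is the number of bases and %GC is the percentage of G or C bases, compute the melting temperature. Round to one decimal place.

67.9°C

Length n = 40. Scanning the sequence gives G=8, T=11, A=16, C=5.
G+C = 13, so %GC = 13/40 × 100 = 32.5%
Salt term: 16.6 × (-0.87) = -14.442
GC term: 0.41 × 32.5 = 13.325; length term: −500/40 = −12.5
Tm = 81.5 + (-14.442) + 13.325 − 12.5 = 67.883 → 67.9°C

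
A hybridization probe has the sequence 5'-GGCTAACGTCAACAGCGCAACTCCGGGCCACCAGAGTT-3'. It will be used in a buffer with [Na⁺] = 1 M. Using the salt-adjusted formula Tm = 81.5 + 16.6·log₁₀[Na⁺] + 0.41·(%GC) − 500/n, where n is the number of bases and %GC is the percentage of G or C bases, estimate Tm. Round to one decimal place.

Length n = 38. Counting bases: G=10, C=13, T=5, A=10
G+C = 23, so %GC = 23/38 × 100 = 60.526%
Salt term: 16.6 × (0) = 0
GC term: 0.41 × 60.526 = 24.816; length term: −500/38 = −13.158
Tm = 81.5 + (0) + 24.816 − 13.158 = 93.158 → 93.2°C

93.2°C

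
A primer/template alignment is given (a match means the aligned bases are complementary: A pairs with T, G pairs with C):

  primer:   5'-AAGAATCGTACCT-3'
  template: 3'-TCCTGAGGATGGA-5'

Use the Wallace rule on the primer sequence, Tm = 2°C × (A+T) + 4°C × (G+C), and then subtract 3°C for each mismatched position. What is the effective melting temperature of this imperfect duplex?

27°C

Primer base counts: A=5, T=3, G=2, C=3 → A+T=8, G+C=5
Perfect-match Tm = 2(8) + 4(5) = 16 + 20 = 36°C
Mismatches (positions where the bases are not complementary): 3 (at positions 2, 5, 8)
Effective Tm = 36 − 3×3 = 36 − 9 = 27°C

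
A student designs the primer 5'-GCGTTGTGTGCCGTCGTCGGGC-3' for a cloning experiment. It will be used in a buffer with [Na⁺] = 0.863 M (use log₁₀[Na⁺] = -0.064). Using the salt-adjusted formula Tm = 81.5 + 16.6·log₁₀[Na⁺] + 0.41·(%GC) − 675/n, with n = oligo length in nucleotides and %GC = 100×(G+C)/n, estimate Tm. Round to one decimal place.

Length n = 22. Counting bases: T=6, C=6, A=0, G=10
G+C = 16, so %GC = 16/22 × 100 = 72.727%
Salt term: 16.6 × (-0.064) = -1.062
GC term: 0.41 × 72.727 = 29.818; length term: −675/22 = −30.682
Tm = 81.5 + (-1.062) + 29.818 − 30.682 = 79.574 → 79.6°C

79.6°C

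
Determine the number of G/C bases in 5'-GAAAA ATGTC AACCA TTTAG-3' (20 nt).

Base counts: T=5, G=3, C=3, A=9
G+C = 3 + 3 = 6

6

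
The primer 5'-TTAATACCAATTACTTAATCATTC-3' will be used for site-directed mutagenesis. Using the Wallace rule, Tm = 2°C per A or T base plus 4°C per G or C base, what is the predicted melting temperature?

Counting bases: G=0, C=5, T=10, A=9
AT pairs contribute 19, GC pairs contribute 5.
Tm = 4·5 + 2·19 = 20 + 38 = 58°C

58°C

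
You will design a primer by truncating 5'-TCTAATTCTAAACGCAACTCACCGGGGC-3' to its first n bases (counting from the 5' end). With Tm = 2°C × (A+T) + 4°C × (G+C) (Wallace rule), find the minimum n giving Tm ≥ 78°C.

n = 27

First 26 bases: TCTAATTCTAAACGCAACTCACCGGG → Tm = 76°C (< 78°C)
First 27 bases: TCTAATTCTAAACGCAACTCACCGGGG → Tm = 80°C (≥ 78°C)
Each additional base adds 2°C (A/T) or 4°C (G/C), so Tm is non-decreasing in n; n = 27 is the first length to reach 78°C.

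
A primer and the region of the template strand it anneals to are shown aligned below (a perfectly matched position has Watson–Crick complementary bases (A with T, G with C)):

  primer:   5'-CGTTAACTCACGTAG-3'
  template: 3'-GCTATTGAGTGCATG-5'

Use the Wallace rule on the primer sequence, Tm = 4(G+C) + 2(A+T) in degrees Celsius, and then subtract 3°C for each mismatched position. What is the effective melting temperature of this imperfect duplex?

38°C

Primer base counts: A=4, T=4, G=3, C=4 → A+T=8, G+C=7
Perfect-match Tm = 2(8) + 4(7) = 16 + 28 = 44°C
Mismatches (positions where the bases are not complementary): 2 (at positions 3, 15)
Effective Tm = 44 − 2×3 = 44 − 6 = 38°C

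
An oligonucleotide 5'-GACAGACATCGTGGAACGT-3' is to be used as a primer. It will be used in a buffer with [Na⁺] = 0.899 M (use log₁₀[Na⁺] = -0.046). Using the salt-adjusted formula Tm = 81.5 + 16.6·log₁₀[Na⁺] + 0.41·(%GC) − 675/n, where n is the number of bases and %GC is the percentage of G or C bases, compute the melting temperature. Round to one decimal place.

66.8°C

Length n = 19. Counting bases: A=6, C=4, G=6, T=3
G+C = 10, so %GC = 10/19 × 100 = 52.632%
Salt term: 16.6 × (-0.046) = -0.764
GC term: 0.41 × 52.632 = 21.579; length term: −675/19 = −35.526
Tm = 81.5 + (-0.764) + 21.579 − 35.526 = 66.789 → 66.8°C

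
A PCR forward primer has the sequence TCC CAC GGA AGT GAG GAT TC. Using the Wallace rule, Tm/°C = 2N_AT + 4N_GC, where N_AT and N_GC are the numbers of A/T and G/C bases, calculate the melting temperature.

62°C

Scanning the sequence gives A=5, G=6, C=5, T=4.
AT pairs contribute 9, GC pairs contribute 11.
Tm = 2×9 + 4×11 = 62°C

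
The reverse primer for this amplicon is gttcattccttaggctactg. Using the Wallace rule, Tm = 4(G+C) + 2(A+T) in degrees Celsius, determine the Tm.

Scanning the sequence gives G=4, C=5, A=3, T=8.
AT pairs contribute 11, GC pairs contribute 9.
Tm = 2×11 + 4×9 = 58°C

58°C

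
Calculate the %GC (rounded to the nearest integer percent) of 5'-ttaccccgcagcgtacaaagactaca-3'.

Base counts: A=9, C=9, G=4, T=4
G+C = 4 + 9 = 13 out of 26 bases
%GC = 13/26 × 100 = 50% ≈ 50%

50%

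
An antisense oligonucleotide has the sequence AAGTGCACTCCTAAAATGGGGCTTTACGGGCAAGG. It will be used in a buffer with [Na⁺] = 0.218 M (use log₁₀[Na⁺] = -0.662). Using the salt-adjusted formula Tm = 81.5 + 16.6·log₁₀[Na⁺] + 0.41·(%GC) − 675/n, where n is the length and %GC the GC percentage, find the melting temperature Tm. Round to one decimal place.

72.3°C

Length n = 35. G=11, T=7, C=7, A=10
G+C = 18, so %GC = 18/35 × 100 = 51.429%
Salt term: 16.6 × (-0.662) = -10.989
GC term: 0.41 × 51.429 = 21.086; length term: −675/35 = −19.286
Tm = 81.5 + (-10.989) + 21.086 − 19.286 = 72.311 → 72.3°C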